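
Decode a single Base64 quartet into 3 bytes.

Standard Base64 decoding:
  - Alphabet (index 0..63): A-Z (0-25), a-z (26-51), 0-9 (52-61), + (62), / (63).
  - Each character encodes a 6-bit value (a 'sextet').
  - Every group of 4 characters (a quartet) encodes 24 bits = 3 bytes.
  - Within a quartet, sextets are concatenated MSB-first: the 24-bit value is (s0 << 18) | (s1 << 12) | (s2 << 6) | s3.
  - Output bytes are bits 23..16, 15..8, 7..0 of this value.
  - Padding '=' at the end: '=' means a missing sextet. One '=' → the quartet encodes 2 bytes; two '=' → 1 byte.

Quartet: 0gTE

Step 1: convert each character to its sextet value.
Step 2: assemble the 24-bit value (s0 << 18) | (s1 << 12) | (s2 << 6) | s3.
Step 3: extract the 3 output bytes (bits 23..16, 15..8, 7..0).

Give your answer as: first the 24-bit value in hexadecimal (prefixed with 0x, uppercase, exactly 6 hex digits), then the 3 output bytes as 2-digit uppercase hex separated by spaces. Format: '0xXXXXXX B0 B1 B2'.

Answer: 0xD204C4 D2 04 C4

Derivation:
Sextets: 0=52, g=32, T=19, E=4
24-bit: (52<<18) | (32<<12) | (19<<6) | 4
      = 0xD00000 | 0x020000 | 0x0004C0 | 0x000004
      = 0xD204C4
Bytes: (v>>16)&0xFF=D2, (v>>8)&0xFF=04, v&0xFF=C4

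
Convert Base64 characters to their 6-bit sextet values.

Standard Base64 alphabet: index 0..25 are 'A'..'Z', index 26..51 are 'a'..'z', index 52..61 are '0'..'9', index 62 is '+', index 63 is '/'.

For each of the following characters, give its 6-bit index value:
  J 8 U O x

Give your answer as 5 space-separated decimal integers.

Answer: 9 60 20 14 49

Derivation:
'J': A..Z range, ord('J') − ord('A') = 9
'8': 0..9 range, 52 + ord('8') − ord('0') = 60
'U': A..Z range, ord('U') − ord('A') = 20
'O': A..Z range, ord('O') − ord('A') = 14
'x': a..z range, 26 + ord('x') − ord('a') = 49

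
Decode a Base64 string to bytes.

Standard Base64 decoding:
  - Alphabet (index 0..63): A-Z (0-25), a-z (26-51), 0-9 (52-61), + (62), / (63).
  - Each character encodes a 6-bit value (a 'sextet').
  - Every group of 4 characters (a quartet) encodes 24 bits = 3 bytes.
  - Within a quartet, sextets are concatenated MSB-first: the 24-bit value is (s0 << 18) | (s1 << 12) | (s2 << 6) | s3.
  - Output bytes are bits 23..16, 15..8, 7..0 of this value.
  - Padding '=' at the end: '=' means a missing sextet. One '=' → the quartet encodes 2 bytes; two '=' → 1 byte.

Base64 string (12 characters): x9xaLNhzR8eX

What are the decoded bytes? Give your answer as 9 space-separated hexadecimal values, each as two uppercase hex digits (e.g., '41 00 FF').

Answer: C7 DC 5A 2C D8 73 47 C7 97

Derivation:
After char 0 ('x'=49): chars_in_quartet=1 acc=0x31 bytes_emitted=0
After char 1 ('9'=61): chars_in_quartet=2 acc=0xC7D bytes_emitted=0
After char 2 ('x'=49): chars_in_quartet=3 acc=0x31F71 bytes_emitted=0
After char 3 ('a'=26): chars_in_quartet=4 acc=0xC7DC5A -> emit C7 DC 5A, reset; bytes_emitted=3
After char 4 ('L'=11): chars_in_quartet=1 acc=0xB bytes_emitted=3
After char 5 ('N'=13): chars_in_quartet=2 acc=0x2CD bytes_emitted=3
After char 6 ('h'=33): chars_in_quartet=3 acc=0xB361 bytes_emitted=3
After char 7 ('z'=51): chars_in_quartet=4 acc=0x2CD873 -> emit 2C D8 73, reset; bytes_emitted=6
After char 8 ('R'=17): chars_in_quartet=1 acc=0x11 bytes_emitted=6
After char 9 ('8'=60): chars_in_quartet=2 acc=0x47C bytes_emitted=6
After char 10 ('e'=30): chars_in_quartet=3 acc=0x11F1E bytes_emitted=6
After char 11 ('X'=23): chars_in_quartet=4 acc=0x47C797 -> emit 47 C7 97, reset; bytes_emitted=9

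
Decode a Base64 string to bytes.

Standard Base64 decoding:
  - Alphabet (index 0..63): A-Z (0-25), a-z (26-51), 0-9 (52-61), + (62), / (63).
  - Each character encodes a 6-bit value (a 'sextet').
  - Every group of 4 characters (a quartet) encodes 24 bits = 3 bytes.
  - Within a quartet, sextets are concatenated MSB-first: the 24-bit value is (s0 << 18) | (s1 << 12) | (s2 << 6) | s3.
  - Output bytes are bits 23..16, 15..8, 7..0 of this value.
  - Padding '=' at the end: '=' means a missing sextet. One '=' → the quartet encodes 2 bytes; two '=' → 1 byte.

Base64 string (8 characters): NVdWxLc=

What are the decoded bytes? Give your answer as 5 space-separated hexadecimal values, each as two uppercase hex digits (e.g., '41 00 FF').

Answer: 35 57 56 C4 B7

Derivation:
After char 0 ('N'=13): chars_in_quartet=1 acc=0xD bytes_emitted=0
After char 1 ('V'=21): chars_in_quartet=2 acc=0x355 bytes_emitted=0
After char 2 ('d'=29): chars_in_quartet=3 acc=0xD55D bytes_emitted=0
After char 3 ('W'=22): chars_in_quartet=4 acc=0x355756 -> emit 35 57 56, reset; bytes_emitted=3
After char 4 ('x'=49): chars_in_quartet=1 acc=0x31 bytes_emitted=3
After char 5 ('L'=11): chars_in_quartet=2 acc=0xC4B bytes_emitted=3
After char 6 ('c'=28): chars_in_quartet=3 acc=0x312DC bytes_emitted=3
Padding '=': partial quartet acc=0x312DC -> emit C4 B7; bytes_emitted=5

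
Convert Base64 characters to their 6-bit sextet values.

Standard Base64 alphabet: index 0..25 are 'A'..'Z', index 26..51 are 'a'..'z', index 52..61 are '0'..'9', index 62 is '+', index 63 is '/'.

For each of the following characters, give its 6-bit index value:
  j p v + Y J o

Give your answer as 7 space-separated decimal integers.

'j': a..z range, 26 + ord('j') − ord('a') = 35
'p': a..z range, 26 + ord('p') − ord('a') = 41
'v': a..z range, 26 + ord('v') − ord('a') = 47
'+': index 62
'Y': A..Z range, ord('Y') − ord('A') = 24
'J': A..Z range, ord('J') − ord('A') = 9
'o': a..z range, 26 + ord('o') − ord('a') = 40

Answer: 35 41 47 62 24 9 40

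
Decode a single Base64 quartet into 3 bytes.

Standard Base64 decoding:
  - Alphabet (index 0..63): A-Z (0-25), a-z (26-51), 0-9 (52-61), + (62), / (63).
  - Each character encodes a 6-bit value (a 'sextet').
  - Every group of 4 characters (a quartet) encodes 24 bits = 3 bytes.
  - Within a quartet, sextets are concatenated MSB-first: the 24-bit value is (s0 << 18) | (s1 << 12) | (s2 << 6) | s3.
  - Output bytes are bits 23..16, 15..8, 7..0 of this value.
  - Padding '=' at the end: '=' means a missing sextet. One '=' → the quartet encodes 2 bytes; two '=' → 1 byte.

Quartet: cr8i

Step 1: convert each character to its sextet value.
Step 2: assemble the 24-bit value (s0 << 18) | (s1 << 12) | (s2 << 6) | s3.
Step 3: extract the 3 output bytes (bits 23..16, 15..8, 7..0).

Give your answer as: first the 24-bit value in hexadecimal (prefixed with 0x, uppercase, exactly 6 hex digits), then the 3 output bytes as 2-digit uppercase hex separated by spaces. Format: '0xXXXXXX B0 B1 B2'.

Sextets: c=28, r=43, 8=60, i=34
24-bit: (28<<18) | (43<<12) | (60<<6) | 34
      = 0x700000 | 0x02B000 | 0x000F00 | 0x000022
      = 0x72BF22
Bytes: (v>>16)&0xFF=72, (v>>8)&0xFF=BF, v&0xFF=22

Answer: 0x72BF22 72 BF 22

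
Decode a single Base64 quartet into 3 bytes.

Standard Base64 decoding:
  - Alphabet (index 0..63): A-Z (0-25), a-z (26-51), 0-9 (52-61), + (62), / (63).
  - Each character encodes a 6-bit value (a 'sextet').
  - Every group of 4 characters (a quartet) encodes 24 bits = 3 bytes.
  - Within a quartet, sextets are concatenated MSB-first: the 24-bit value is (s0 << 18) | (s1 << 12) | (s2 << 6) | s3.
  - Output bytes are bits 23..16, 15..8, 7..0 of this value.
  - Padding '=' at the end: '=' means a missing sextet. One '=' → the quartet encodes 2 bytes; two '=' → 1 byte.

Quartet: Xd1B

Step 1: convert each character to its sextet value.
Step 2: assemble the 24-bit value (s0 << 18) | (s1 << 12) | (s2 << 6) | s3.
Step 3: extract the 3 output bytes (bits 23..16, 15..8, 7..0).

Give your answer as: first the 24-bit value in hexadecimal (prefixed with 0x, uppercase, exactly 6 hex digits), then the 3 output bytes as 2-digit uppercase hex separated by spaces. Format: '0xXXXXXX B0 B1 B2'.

Sextets: X=23, d=29, 1=53, B=1
24-bit: (23<<18) | (29<<12) | (53<<6) | 1
      = 0x5C0000 | 0x01D000 | 0x000D40 | 0x000001
      = 0x5DDD41
Bytes: (v>>16)&0xFF=5D, (v>>8)&0xFF=DD, v&0xFF=41

Answer: 0x5DDD41 5D DD 41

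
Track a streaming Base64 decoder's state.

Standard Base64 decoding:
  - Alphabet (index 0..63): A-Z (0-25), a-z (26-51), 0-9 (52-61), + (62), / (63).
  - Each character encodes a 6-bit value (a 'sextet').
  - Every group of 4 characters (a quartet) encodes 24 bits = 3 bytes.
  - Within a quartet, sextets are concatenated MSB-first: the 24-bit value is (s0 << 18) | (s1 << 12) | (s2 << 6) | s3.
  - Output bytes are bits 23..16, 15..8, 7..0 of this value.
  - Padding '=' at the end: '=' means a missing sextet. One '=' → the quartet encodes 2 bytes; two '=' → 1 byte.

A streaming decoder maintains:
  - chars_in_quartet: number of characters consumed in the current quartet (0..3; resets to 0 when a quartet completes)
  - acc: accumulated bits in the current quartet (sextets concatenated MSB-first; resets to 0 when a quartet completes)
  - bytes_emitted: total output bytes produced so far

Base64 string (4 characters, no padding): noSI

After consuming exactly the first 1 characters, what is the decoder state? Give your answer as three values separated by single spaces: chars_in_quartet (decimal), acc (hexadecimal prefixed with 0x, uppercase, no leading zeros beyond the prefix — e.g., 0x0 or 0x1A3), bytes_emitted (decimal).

After char 0 ('n'=39): chars_in_quartet=1 acc=0x27 bytes_emitted=0

Answer: 1 0x27 0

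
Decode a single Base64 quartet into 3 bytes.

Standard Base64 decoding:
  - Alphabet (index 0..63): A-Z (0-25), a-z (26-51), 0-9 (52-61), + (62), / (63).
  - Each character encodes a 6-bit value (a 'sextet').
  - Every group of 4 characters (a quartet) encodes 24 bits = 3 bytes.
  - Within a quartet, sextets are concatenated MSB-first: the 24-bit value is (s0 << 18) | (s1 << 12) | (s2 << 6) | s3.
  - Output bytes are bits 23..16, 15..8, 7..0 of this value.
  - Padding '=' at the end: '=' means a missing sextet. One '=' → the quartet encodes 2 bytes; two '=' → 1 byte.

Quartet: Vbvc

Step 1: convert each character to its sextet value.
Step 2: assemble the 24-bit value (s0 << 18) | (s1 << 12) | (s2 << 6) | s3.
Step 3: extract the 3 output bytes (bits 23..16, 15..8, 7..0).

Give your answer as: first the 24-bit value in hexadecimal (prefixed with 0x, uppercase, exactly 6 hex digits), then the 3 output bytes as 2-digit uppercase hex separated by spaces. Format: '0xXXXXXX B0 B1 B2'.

Answer: 0x55BBDC 55 BB DC

Derivation:
Sextets: V=21, b=27, v=47, c=28
24-bit: (21<<18) | (27<<12) | (47<<6) | 28
      = 0x540000 | 0x01B000 | 0x000BC0 | 0x00001C
      = 0x55BBDC
Bytes: (v>>16)&0xFF=55, (v>>8)&0xFF=BB, v&0xFF=DC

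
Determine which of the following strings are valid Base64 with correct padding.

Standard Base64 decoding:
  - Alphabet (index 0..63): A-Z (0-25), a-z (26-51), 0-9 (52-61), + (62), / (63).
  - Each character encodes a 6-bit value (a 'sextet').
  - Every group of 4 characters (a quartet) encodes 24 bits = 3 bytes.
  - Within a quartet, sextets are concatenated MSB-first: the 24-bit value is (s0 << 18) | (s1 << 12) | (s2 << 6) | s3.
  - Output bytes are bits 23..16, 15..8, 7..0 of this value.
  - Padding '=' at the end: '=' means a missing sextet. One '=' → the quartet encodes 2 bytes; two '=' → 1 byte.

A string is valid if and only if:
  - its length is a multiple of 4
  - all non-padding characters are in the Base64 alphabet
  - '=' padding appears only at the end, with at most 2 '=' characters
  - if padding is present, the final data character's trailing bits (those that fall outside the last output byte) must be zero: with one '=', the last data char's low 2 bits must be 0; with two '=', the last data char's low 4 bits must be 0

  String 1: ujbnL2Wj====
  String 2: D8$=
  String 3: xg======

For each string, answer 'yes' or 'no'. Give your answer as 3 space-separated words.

String 1: 'ujbnL2Wj====' → invalid (4 pad chars (max 2))
String 2: 'D8$=' → invalid (bad char(s): ['$'])
String 3: 'xg======' → invalid (6 pad chars (max 2))

Answer: no no no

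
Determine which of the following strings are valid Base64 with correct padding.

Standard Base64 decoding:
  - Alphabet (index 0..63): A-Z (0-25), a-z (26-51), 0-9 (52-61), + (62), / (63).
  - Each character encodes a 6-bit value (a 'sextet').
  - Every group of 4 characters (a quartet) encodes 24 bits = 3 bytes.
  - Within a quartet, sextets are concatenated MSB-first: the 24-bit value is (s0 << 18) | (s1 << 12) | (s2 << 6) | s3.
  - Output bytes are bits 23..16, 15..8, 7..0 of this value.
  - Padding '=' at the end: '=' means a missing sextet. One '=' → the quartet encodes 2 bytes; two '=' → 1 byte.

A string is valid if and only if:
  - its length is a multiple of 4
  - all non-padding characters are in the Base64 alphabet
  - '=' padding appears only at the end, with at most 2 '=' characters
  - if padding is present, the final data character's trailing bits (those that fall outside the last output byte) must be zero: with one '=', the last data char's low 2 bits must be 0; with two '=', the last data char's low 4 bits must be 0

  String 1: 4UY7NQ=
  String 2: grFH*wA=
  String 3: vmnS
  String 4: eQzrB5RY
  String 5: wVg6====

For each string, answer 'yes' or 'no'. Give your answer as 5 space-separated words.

String 1: '4UY7NQ=' → invalid (len=7 not mult of 4)
String 2: 'grFH*wA=' → invalid (bad char(s): ['*'])
String 3: 'vmnS' → valid
String 4: 'eQzrB5RY' → valid
String 5: 'wVg6====' → invalid (4 pad chars (max 2))

Answer: no no yes yes no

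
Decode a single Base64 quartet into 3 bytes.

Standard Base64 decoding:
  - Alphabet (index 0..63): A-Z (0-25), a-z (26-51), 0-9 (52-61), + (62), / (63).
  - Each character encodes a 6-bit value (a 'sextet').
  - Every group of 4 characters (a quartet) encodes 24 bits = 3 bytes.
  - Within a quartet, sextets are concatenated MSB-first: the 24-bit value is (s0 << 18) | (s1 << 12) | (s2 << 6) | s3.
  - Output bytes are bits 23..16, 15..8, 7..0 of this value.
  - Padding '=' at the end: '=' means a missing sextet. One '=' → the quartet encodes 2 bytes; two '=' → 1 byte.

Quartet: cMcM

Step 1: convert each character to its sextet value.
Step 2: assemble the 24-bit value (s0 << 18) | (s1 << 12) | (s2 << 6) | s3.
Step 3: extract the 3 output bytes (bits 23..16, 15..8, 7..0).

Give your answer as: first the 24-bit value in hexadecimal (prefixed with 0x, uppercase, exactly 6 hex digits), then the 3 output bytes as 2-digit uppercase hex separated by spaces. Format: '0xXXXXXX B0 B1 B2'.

Answer: 0x70C70C 70 C7 0C

Derivation:
Sextets: c=28, M=12, c=28, M=12
24-bit: (28<<18) | (12<<12) | (28<<6) | 12
      = 0x700000 | 0x00C000 | 0x000700 | 0x00000C
      = 0x70C70C
Bytes: (v>>16)&0xFF=70, (v>>8)&0xFF=C7, v&0xFF=0C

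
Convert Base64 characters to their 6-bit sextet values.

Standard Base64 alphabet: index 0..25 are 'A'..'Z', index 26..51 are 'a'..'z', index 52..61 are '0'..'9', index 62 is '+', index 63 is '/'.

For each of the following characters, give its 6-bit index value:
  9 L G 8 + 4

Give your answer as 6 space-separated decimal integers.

Answer: 61 11 6 60 62 56

Derivation:
'9': 0..9 range, 52 + ord('9') − ord('0') = 61
'L': A..Z range, ord('L') − ord('A') = 11
'G': A..Z range, ord('G') − ord('A') = 6
'8': 0..9 range, 52 + ord('8') − ord('0') = 60
'+': index 62
'4': 0..9 range, 52 + ord('4') − ord('0') = 56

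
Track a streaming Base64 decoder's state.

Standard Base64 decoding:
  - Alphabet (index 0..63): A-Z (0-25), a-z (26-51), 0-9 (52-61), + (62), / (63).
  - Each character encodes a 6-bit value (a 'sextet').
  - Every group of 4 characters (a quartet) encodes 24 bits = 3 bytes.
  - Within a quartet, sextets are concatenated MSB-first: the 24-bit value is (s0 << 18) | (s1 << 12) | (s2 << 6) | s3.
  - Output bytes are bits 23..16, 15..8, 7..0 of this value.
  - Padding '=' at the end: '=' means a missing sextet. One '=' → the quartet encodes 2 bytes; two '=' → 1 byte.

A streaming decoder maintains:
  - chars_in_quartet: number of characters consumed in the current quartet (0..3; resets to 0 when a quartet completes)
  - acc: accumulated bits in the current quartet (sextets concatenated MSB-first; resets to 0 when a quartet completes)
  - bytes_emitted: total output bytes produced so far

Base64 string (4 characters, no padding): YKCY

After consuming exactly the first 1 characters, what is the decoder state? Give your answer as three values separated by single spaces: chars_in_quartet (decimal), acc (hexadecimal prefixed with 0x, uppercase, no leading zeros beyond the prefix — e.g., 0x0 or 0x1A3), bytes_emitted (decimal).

Answer: 1 0x18 0

Derivation:
After char 0 ('Y'=24): chars_in_quartet=1 acc=0x18 bytes_emitted=0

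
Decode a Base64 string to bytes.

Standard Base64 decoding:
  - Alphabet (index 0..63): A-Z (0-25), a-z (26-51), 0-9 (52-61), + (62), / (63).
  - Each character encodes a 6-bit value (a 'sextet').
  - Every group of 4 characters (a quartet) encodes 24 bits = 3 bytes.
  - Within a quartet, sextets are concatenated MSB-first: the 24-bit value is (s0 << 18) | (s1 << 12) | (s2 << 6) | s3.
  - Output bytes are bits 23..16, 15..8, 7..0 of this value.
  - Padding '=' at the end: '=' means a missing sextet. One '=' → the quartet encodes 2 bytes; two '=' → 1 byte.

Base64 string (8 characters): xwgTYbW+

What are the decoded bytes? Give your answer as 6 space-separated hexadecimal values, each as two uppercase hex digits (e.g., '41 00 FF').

Answer: C7 08 13 61 B5 BE

Derivation:
After char 0 ('x'=49): chars_in_quartet=1 acc=0x31 bytes_emitted=0
After char 1 ('w'=48): chars_in_quartet=2 acc=0xC70 bytes_emitted=0
After char 2 ('g'=32): chars_in_quartet=3 acc=0x31C20 bytes_emitted=0
After char 3 ('T'=19): chars_in_quartet=4 acc=0xC70813 -> emit C7 08 13, reset; bytes_emitted=3
After char 4 ('Y'=24): chars_in_quartet=1 acc=0x18 bytes_emitted=3
After char 5 ('b'=27): chars_in_quartet=2 acc=0x61B bytes_emitted=3
After char 6 ('W'=22): chars_in_quartet=3 acc=0x186D6 bytes_emitted=3
After char 7 ('+'=62): chars_in_quartet=4 acc=0x61B5BE -> emit 61 B5 BE, reset; bytes_emitted=6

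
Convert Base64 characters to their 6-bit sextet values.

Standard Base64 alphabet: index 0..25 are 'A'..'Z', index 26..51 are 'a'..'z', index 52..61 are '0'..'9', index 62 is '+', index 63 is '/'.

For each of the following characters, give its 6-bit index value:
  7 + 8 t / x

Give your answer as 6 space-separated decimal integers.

Answer: 59 62 60 45 63 49

Derivation:
'7': 0..9 range, 52 + ord('7') − ord('0') = 59
'+': index 62
'8': 0..9 range, 52 + ord('8') − ord('0') = 60
't': a..z range, 26 + ord('t') − ord('a') = 45
'/': index 63
'x': a..z range, 26 + ord('x') − ord('a') = 49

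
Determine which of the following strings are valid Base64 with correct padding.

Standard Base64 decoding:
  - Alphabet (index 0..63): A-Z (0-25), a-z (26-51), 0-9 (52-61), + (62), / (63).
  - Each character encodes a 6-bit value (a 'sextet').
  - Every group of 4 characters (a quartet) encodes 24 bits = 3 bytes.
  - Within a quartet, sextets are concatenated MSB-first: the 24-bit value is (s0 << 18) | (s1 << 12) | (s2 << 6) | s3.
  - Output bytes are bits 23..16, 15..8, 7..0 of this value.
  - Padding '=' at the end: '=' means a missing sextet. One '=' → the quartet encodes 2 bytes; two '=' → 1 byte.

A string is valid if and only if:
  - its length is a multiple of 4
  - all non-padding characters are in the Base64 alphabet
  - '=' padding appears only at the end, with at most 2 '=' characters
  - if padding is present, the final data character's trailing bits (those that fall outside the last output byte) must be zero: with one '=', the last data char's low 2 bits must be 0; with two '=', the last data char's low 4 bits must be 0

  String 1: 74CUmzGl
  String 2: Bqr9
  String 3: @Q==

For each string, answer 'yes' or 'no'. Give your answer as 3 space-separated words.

String 1: '74CUmzGl' → valid
String 2: 'Bqr9' → valid
String 3: '@Q==' → invalid (bad char(s): ['@'])

Answer: yes yes no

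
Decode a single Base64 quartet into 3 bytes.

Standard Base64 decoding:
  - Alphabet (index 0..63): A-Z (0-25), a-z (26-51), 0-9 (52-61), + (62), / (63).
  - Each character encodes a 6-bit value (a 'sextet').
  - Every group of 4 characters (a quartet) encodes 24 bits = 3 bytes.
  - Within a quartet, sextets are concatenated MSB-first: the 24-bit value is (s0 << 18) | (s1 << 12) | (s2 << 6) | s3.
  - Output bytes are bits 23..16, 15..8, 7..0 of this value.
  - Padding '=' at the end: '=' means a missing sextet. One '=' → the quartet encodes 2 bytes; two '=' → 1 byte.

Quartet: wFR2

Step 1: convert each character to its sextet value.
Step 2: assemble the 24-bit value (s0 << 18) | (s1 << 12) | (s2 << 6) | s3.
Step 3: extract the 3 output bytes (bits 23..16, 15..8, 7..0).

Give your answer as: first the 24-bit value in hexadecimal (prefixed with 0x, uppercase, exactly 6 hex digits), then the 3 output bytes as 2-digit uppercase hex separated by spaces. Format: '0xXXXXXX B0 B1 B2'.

Sextets: w=48, F=5, R=17, 2=54
24-bit: (48<<18) | (5<<12) | (17<<6) | 54
      = 0xC00000 | 0x005000 | 0x000440 | 0x000036
      = 0xC05476
Bytes: (v>>16)&0xFF=C0, (v>>8)&0xFF=54, v&0xFF=76

Answer: 0xC05476 C0 54 76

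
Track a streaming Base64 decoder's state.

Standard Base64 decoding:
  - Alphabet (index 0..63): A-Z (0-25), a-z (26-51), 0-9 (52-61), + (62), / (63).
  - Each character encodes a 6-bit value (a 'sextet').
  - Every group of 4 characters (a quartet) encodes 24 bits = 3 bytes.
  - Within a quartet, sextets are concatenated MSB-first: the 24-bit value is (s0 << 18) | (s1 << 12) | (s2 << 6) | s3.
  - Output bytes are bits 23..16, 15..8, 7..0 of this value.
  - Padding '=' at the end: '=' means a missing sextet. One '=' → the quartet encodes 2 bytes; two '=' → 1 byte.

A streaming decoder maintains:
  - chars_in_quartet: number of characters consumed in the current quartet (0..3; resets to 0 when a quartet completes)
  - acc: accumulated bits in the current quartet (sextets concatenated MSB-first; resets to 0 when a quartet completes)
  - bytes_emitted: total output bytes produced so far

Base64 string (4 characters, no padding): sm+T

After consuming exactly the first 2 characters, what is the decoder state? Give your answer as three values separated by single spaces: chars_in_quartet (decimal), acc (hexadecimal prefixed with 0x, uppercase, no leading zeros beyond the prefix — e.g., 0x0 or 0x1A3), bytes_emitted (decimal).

After char 0 ('s'=44): chars_in_quartet=1 acc=0x2C bytes_emitted=0
After char 1 ('m'=38): chars_in_quartet=2 acc=0xB26 bytes_emitted=0

Answer: 2 0xB26 0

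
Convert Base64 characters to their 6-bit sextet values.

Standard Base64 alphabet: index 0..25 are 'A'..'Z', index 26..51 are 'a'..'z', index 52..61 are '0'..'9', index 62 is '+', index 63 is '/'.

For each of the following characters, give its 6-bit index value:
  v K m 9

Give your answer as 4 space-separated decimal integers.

Answer: 47 10 38 61

Derivation:
'v': a..z range, 26 + ord('v') − ord('a') = 47
'K': A..Z range, ord('K') − ord('A') = 10
'm': a..z range, 26 + ord('m') − ord('a') = 38
'9': 0..9 range, 52 + ord('9') − ord('0') = 61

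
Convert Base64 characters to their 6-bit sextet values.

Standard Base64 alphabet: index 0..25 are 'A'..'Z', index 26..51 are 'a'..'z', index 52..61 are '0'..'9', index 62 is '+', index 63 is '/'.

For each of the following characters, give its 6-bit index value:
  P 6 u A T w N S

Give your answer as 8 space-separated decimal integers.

Answer: 15 58 46 0 19 48 13 18

Derivation:
'P': A..Z range, ord('P') − ord('A') = 15
'6': 0..9 range, 52 + ord('6') − ord('0') = 58
'u': a..z range, 26 + ord('u') − ord('a') = 46
'A': A..Z range, ord('A') − ord('A') = 0
'T': A..Z range, ord('T') − ord('A') = 19
'w': a..z range, 26 + ord('w') − ord('a') = 48
'N': A..Z range, ord('N') − ord('A') = 13
'S': A..Z range, ord('S') − ord('A') = 18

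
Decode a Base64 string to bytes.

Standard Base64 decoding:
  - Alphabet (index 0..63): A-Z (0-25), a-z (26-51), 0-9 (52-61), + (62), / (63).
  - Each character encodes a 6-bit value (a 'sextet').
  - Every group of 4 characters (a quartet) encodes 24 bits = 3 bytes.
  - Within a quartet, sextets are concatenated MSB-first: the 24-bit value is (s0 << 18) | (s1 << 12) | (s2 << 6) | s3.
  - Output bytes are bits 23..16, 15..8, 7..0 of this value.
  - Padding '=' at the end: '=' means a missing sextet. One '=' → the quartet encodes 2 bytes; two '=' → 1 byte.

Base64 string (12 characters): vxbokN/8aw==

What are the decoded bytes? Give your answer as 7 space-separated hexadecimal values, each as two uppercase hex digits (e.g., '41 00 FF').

After char 0 ('v'=47): chars_in_quartet=1 acc=0x2F bytes_emitted=0
After char 1 ('x'=49): chars_in_quartet=2 acc=0xBF1 bytes_emitted=0
After char 2 ('b'=27): chars_in_quartet=3 acc=0x2FC5B bytes_emitted=0
After char 3 ('o'=40): chars_in_quartet=4 acc=0xBF16E8 -> emit BF 16 E8, reset; bytes_emitted=3
After char 4 ('k'=36): chars_in_quartet=1 acc=0x24 bytes_emitted=3
After char 5 ('N'=13): chars_in_quartet=2 acc=0x90D bytes_emitted=3
After char 6 ('/'=63): chars_in_quartet=3 acc=0x2437F bytes_emitted=3
After char 7 ('8'=60): chars_in_quartet=4 acc=0x90DFFC -> emit 90 DF FC, reset; bytes_emitted=6
After char 8 ('a'=26): chars_in_quartet=1 acc=0x1A bytes_emitted=6
After char 9 ('w'=48): chars_in_quartet=2 acc=0x6B0 bytes_emitted=6
Padding '==': partial quartet acc=0x6B0 -> emit 6B; bytes_emitted=7

Answer: BF 16 E8 90 DF FC 6B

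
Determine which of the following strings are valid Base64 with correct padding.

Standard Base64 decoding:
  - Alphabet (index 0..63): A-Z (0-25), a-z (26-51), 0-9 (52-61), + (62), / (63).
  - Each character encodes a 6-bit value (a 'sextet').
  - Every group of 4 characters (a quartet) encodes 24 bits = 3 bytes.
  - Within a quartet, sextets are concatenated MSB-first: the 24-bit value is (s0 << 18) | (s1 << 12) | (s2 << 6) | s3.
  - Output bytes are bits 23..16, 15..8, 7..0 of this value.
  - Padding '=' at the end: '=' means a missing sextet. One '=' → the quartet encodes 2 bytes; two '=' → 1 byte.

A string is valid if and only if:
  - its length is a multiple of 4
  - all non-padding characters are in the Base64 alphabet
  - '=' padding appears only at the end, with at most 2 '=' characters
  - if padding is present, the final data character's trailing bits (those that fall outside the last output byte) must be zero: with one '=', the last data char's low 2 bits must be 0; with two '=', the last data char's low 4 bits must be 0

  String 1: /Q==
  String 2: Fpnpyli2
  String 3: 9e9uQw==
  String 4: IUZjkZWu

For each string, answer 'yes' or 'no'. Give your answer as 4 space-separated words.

String 1: '/Q==' → valid
String 2: 'Fpnpyli2' → valid
String 3: '9e9uQw==' → valid
String 4: 'IUZjkZWu' → valid

Answer: yes yes yes yes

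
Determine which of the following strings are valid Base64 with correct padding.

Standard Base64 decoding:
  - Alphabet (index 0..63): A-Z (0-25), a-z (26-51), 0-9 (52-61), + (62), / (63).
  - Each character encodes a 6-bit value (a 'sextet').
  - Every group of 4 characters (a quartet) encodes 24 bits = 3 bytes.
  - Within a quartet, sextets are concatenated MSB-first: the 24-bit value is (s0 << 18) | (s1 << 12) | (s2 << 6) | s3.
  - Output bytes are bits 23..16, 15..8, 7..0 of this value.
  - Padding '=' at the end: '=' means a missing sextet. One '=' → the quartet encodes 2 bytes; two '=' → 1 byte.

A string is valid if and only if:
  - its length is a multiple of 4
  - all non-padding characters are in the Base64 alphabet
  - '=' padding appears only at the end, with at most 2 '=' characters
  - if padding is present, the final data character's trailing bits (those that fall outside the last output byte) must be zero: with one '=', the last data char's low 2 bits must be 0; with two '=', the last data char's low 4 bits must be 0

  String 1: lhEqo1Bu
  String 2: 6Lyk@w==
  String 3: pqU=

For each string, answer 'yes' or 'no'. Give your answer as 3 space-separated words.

Answer: yes no yes

Derivation:
String 1: 'lhEqo1Bu' → valid
String 2: '6Lyk@w==' → invalid (bad char(s): ['@'])
String 3: 'pqU=' → valid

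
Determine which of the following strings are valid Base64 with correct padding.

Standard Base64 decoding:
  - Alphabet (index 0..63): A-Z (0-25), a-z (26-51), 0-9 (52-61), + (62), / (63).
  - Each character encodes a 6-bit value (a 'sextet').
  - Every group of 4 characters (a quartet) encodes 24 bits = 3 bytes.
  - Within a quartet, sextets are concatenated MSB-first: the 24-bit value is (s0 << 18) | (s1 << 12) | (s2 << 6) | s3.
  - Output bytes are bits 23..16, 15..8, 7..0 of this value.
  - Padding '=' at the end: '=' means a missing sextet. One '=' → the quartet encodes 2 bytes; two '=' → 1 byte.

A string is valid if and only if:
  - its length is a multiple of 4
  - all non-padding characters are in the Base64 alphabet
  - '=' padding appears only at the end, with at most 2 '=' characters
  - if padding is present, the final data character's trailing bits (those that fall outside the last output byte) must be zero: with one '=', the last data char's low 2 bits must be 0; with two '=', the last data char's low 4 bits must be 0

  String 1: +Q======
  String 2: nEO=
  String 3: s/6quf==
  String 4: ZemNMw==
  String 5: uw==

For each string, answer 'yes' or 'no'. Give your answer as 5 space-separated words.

Answer: no no no yes yes

Derivation:
String 1: '+Q======' → invalid (6 pad chars (max 2))
String 2: 'nEO=' → invalid (bad trailing bits)
String 3: 's/6quf==' → invalid (bad trailing bits)
String 4: 'ZemNMw==' → valid
String 5: 'uw==' → valid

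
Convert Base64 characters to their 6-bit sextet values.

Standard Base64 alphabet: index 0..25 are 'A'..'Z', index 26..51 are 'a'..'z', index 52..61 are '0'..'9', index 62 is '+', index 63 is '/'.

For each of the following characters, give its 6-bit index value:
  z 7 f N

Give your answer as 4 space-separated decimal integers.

Answer: 51 59 31 13

Derivation:
'z': a..z range, 26 + ord('z') − ord('a') = 51
'7': 0..9 range, 52 + ord('7') − ord('0') = 59
'f': a..z range, 26 + ord('f') − ord('a') = 31
'N': A..Z range, ord('N') − ord('A') = 13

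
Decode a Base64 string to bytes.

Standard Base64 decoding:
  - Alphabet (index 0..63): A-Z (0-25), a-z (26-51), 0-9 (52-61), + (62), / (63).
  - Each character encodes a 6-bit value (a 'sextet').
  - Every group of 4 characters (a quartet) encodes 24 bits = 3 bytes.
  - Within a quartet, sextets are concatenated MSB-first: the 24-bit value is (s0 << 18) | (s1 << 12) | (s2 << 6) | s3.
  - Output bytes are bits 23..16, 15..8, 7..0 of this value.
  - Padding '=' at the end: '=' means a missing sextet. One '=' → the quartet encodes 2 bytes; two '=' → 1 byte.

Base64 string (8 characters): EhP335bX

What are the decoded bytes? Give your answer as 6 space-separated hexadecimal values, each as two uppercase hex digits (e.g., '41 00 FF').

After char 0 ('E'=4): chars_in_quartet=1 acc=0x4 bytes_emitted=0
After char 1 ('h'=33): chars_in_quartet=2 acc=0x121 bytes_emitted=0
After char 2 ('P'=15): chars_in_quartet=3 acc=0x484F bytes_emitted=0
After char 3 ('3'=55): chars_in_quartet=4 acc=0x1213F7 -> emit 12 13 F7, reset; bytes_emitted=3
After char 4 ('3'=55): chars_in_quartet=1 acc=0x37 bytes_emitted=3
After char 5 ('5'=57): chars_in_quartet=2 acc=0xDF9 bytes_emitted=3
After char 6 ('b'=27): chars_in_quartet=3 acc=0x37E5B bytes_emitted=3
After char 7 ('X'=23): chars_in_quartet=4 acc=0xDF96D7 -> emit DF 96 D7, reset; bytes_emitted=6

Answer: 12 13 F7 DF 96 D7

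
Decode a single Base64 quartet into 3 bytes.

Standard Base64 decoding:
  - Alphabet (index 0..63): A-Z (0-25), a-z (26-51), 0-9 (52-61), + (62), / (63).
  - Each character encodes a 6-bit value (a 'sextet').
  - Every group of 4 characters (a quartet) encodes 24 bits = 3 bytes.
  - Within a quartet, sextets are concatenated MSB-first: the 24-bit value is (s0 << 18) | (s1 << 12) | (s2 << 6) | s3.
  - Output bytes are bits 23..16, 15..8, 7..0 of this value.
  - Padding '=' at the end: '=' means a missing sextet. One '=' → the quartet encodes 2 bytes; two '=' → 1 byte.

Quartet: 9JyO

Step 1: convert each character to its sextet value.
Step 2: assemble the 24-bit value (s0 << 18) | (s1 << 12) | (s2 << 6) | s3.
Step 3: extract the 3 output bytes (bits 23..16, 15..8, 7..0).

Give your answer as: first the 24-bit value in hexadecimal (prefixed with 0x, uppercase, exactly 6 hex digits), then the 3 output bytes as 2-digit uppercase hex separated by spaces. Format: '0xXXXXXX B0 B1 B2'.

Sextets: 9=61, J=9, y=50, O=14
24-bit: (61<<18) | (9<<12) | (50<<6) | 14
      = 0xF40000 | 0x009000 | 0x000C80 | 0x00000E
      = 0xF49C8E
Bytes: (v>>16)&0xFF=F4, (v>>8)&0xFF=9C, v&0xFF=8E

Answer: 0xF49C8E F4 9C 8E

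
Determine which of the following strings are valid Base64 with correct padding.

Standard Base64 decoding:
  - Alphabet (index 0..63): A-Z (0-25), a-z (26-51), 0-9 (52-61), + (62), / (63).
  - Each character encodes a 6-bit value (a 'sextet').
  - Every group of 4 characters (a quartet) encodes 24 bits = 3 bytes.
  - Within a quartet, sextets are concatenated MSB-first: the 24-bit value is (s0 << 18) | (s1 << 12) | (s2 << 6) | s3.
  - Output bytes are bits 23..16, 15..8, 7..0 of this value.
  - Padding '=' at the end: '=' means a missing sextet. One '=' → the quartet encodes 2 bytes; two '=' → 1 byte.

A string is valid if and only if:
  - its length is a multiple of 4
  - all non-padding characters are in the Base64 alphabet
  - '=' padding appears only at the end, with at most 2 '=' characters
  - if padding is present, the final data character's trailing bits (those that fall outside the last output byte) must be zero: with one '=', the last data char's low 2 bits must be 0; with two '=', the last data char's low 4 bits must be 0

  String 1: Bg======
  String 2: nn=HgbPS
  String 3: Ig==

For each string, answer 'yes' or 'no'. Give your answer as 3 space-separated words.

String 1: 'Bg======' → invalid (6 pad chars (max 2))
String 2: 'nn=HgbPS' → invalid (bad char(s): ['=']; '=' in middle)
String 3: 'Ig==' → valid

Answer: no no yes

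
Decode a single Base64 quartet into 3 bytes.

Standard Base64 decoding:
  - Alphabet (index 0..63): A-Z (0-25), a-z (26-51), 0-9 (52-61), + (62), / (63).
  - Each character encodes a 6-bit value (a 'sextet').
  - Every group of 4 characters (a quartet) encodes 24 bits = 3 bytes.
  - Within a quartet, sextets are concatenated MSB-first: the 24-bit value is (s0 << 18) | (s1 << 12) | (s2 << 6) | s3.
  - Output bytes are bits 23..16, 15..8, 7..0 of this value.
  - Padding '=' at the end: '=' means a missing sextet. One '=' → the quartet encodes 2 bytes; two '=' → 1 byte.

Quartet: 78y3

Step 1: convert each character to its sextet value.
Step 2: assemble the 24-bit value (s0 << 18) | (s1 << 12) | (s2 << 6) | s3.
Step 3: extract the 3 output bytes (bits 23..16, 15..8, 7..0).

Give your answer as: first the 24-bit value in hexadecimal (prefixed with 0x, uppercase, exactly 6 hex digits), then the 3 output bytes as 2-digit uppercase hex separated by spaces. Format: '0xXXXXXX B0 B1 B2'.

Sextets: 7=59, 8=60, y=50, 3=55
24-bit: (59<<18) | (60<<12) | (50<<6) | 55
      = 0xEC0000 | 0x03C000 | 0x000C80 | 0x000037
      = 0xEFCCB7
Bytes: (v>>16)&0xFF=EF, (v>>8)&0xFF=CC, v&0xFF=B7

Answer: 0xEFCCB7 EF CC B7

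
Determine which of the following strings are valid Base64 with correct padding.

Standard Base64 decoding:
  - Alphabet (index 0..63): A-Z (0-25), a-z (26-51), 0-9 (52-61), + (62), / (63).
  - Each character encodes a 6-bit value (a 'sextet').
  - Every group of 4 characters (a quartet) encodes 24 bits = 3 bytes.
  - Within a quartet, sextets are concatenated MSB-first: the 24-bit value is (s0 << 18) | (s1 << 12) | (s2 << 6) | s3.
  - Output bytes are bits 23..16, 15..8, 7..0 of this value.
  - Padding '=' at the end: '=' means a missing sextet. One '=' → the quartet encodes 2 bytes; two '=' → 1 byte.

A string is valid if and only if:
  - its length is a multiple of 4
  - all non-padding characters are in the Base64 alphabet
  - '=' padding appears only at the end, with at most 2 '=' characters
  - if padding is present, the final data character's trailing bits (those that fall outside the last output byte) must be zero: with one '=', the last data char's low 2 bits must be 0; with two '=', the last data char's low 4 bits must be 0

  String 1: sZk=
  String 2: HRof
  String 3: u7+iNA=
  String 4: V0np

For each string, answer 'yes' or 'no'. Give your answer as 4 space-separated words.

String 1: 'sZk=' → valid
String 2: 'HRof' → valid
String 3: 'u7+iNA=' → invalid (len=7 not mult of 4)
String 4: 'V0np' → valid

Answer: yes yes no yes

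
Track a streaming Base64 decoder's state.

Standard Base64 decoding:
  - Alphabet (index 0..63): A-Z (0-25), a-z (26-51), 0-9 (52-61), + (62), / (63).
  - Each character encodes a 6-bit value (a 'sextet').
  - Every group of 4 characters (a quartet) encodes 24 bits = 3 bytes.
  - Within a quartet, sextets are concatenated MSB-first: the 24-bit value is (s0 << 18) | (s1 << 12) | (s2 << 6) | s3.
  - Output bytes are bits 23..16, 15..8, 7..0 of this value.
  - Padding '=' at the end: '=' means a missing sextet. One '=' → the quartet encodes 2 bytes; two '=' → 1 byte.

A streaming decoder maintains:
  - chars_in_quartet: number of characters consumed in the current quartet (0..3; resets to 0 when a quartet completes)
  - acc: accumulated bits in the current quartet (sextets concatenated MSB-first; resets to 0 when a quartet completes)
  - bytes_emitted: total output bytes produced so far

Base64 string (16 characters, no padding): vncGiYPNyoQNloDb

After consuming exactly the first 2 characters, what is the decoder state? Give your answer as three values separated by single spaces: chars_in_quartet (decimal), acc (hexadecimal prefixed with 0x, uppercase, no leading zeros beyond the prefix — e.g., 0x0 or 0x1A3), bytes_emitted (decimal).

Answer: 2 0xBE7 0

Derivation:
After char 0 ('v'=47): chars_in_quartet=1 acc=0x2F bytes_emitted=0
After char 1 ('n'=39): chars_in_quartet=2 acc=0xBE7 bytes_emitted=0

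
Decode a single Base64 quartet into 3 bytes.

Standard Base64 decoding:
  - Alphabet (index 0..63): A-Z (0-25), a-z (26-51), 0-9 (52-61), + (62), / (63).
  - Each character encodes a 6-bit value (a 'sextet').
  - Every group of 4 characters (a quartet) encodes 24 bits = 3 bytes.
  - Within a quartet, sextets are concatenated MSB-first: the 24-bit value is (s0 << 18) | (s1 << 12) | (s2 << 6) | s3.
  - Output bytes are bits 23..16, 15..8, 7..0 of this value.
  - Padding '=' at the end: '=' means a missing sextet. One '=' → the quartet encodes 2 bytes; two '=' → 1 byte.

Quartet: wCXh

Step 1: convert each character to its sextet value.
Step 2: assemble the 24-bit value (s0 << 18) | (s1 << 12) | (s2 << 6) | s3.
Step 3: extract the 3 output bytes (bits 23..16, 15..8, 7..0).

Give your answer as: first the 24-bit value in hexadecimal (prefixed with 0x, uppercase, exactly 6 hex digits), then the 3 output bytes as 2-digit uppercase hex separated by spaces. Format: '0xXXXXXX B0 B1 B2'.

Sextets: w=48, C=2, X=23, h=33
24-bit: (48<<18) | (2<<12) | (23<<6) | 33
      = 0xC00000 | 0x002000 | 0x0005C0 | 0x000021
      = 0xC025E1
Bytes: (v>>16)&0xFF=C0, (v>>8)&0xFF=25, v&0xFF=E1

Answer: 0xC025E1 C0 25 E1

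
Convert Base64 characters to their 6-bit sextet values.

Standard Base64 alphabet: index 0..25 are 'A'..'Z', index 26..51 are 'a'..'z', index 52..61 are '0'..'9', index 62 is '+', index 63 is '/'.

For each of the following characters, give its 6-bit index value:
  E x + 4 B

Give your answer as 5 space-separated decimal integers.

Answer: 4 49 62 56 1

Derivation:
'E': A..Z range, ord('E') − ord('A') = 4
'x': a..z range, 26 + ord('x') − ord('a') = 49
'+': index 62
'4': 0..9 range, 52 + ord('4') − ord('0') = 56
'B': A..Z range, ord('B') − ord('A') = 1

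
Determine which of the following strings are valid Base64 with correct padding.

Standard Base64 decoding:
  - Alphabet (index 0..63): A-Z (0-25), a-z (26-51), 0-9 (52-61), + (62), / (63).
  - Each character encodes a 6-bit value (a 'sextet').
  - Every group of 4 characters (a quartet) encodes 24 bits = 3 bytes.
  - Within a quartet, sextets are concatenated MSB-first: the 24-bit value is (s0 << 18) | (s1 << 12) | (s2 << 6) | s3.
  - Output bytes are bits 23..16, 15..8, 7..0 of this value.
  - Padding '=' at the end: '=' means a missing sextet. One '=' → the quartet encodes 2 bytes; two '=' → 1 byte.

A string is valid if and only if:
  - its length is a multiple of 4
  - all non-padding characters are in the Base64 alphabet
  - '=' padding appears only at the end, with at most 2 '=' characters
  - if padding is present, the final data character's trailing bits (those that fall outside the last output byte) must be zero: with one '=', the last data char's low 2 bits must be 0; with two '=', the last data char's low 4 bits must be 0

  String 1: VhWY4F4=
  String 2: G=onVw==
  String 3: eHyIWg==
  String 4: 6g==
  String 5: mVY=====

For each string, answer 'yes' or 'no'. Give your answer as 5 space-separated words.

String 1: 'VhWY4F4=' → valid
String 2: 'G=onVw==' → invalid (bad char(s): ['=']; '=' in middle)
String 3: 'eHyIWg==' → valid
String 4: '6g==' → valid
String 5: 'mVY=====' → invalid (5 pad chars (max 2))

Answer: yes no yes yes no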